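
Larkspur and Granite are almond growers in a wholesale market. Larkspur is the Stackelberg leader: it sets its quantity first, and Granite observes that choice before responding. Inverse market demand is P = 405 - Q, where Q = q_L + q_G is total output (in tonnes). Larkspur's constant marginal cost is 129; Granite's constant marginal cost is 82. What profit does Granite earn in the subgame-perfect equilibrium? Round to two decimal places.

10868.06

The follower Granite best-responds to any q_L: π_G = (405 - Q)q_G - 82q_G.
Setting the follower's marginal profit to zero, 323 - q_L - 2q_G = 0, i.e. q_G = (323 - q_L)/2.
Larkspur substitutes q_G(q_L) into its own profit: π_L = q_L(405 - q_L - (323 - q_L)/2) - 129q_L = (487/2 - (1/2)q_L)q_L - 129q_L.
Maximising: ∂π_L/∂q_L = 229/2 - q_L = 0, giving q_L = 229/2.
Then q_G = (323 - 229/2)/2 = 417/4.
Price P = 405 - 875/4 = 745/4.
Granite's profit: (745/4 - 82)·(417/4) = 10868.0625.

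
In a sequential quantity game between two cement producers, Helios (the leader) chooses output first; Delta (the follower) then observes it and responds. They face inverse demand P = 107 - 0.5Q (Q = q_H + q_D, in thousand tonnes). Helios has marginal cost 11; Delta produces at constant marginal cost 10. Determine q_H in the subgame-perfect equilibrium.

The follower Delta best-responds to any q_H: π_D = (107 - 0.5Q)q_D - 10q_D.
∂π_D/∂q_D = 97 - (1/2)q_H - q_D = 0 gives the reaction function q_D = (97 - (1/2)q_H).
The leader anticipates this reaction. Substituting into P = 107 - 0.5Q gives P = 117/2 - (1/4)q_H, so π_H = (117/2 - (1/4)q_H)q_H - 11q_H.
Maximising: ∂π_H/∂q_H = 95/2 - (1/2)q_H = 0, giving q_H = 95.
Then q_D = (97 - (1/2)·95) = 99/2.

95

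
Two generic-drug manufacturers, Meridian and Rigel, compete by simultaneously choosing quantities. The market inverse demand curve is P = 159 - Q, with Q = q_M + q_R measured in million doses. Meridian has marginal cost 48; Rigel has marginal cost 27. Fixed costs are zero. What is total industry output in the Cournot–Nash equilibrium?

Meridian's profit: π_M = (159 - Q)q_M - (48q_M). Setting ∂π_M/∂q_M = 0: 111 - 2q_M - (q_R) = 0.
Rigel's first-order condition: 132 - 2q_R - (q_M) = 0.
Rearranging gives the reaction functions q_M = (111 - q_R)/2 and q_R = (132 - q_M)/2.
Solving the pair: q_M = 30, q_R = 51.
Total output Q = 30 + 51 = 81.

81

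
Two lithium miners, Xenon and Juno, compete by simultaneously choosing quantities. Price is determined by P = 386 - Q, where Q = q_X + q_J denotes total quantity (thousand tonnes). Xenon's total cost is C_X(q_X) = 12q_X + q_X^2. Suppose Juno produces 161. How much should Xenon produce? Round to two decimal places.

With the rival's output fixed at 161, Xenon's profit is π_X = (386 - 161 - q_X)q_X - (12q_X + q_X²) = (225 - q_X)q_X - (12q_X + q_X²).
∂π_X/∂q_X = 213 - 4q_X = 0, so q_X = 213/4.

53.25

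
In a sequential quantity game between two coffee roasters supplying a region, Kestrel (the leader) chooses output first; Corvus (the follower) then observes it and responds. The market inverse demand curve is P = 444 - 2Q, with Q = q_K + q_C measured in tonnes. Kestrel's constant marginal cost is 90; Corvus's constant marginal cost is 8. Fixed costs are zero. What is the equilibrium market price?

The follower Corvus best-responds to any q_K: π_C = (444 - 2Q)q_C - 8q_C.
Setting the follower's marginal profit to zero, 436 - 2q_K - 4q_C = 0, i.e. q_C = (436 - 2q_K)/4.
The leader anticipates this reaction. Substituting into P = 444 - 2Q gives P = 226 - q_K, so π_K = (226 - q_K)q_K - 90q_K.
The leader's first-order condition 136 - 2q_K = 0 yields q_K = 68.
Then q_C = (436 - 2·68)/4 = 75.
Total output Q = 143, so price P = 444 - 2·143 = 158.

158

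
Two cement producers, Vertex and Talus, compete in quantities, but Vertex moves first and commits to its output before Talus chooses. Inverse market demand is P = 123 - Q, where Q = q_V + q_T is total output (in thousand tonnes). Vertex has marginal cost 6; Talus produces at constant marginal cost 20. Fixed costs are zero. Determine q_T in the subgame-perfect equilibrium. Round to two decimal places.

18.75

Solve by backward induction. Given q_V, the follower Talus maximises π_T = (123 - q_V - q_T)q_T - 20q_T.
Follower FOC: 103 - q_V - 2q_T = 0, so q_T(q_V) = (103 - q_V)/2.
The leader anticipates this reaction. Substituting into P = 123 - Q gives P = 143/2 - (1/2)q_V, so π_V = (143/2 - (1/2)q_V)q_V - 6q_V.
Maximising: ∂π_V/∂q_V = 131/2 - q_V = 0, giving q_V = 131/2.
Then q_T = (103 - 131/2)/2 = 75/4.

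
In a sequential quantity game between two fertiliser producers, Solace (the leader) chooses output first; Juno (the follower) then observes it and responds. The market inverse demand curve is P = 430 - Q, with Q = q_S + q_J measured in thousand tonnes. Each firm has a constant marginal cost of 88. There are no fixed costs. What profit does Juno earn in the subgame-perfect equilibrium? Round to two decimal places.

Solve by backward induction. Given q_S, the follower Juno maximises π_J = (430 - q_S - q_J)q_J - 88q_J.
Setting the follower's marginal profit to zero, 342 - q_S - 2q_J = 0, i.e. q_J = (342 - q_S)/2.
Solace substitutes q_J(q_S) into its own profit: π_S = q_S(430 - q_S - (342 - q_S)/2) - 88q_S = (259 - (1/2)q_S)q_S - 88q_S.
Leader FOC: 171 - q_S = 0, so q_S = 171.
Then q_J = (342 - 171)/2 = 171/2.
Price P = 430 - 513/2 = 347/2.
Juno's profit: (347/2 - 88)·(171/2) = 7310.2500.

7310.25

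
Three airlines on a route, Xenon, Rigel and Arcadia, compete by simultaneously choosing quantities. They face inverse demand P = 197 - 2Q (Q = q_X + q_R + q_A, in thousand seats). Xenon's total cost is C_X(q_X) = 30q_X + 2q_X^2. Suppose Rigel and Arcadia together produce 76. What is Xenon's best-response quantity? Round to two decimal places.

With rivals' combined output fixed at 76, Xenon's profit is π_X = (197 - 2·76 - 2q_X)q_X - (30q_X + 2q_X²) = (45 - 2q_X)q_X - (30q_X + 2q_X²).
∂π_X/∂q_X = 15 - 8q_X = 0, so q_X = 15/8.

1.88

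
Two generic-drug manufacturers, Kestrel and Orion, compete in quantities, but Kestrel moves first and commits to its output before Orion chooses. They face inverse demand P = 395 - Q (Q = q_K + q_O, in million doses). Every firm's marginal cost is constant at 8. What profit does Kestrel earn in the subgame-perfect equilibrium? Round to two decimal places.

18721.13

The follower Orion best-responds to any q_K: π_O = (395 - Q)q_O - 8q_O.
Setting the follower's marginal profit to zero, 387 - q_K - 2q_O = 0, i.e. q_O = (387 - q_K)/2.
Kestrel substitutes q_O(q_K) into its own profit: π_K = q_K(395 - q_K - (387 - q_K)/2) - 8q_K = (403/2 - (1/2)q_K)q_K - 8q_K.
Maximising: ∂π_K/∂q_K = 387/2 - q_K = 0, giving q_K = 387/2.
Then q_O = (387 - 387/2)/2 = 387/4.
Price P = 395 - 1161/4 = 419/4.
Kestrel's profit: (419/4 - 8)·(387/2) = 18721.1250.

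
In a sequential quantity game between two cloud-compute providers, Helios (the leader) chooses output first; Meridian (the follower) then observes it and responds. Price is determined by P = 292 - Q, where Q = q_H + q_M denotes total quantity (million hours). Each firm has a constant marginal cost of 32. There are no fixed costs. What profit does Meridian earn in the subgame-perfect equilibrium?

4225

The follower Meridian best-responds to any q_H: π_M = (292 - Q)q_M - 32q_M.
Setting the follower's marginal profit to zero, 260 - q_H - 2q_M = 0, i.e. q_M = (260 - q_H)/2.
Helios substitutes q_M(q_H) into its own profit: π_H = q_H(292 - q_H - (260 - q_H)/2) - 32q_H = (162 - (1/2)q_H)q_H - 32q_H.
Leader FOC: 130 - q_H = 0, so q_H = 130.
Then q_M = (260 - 130)/2 = 65.
Price P = 292 - 195 = 97.
Meridian's profit: (97 - 32)·65 = 4225.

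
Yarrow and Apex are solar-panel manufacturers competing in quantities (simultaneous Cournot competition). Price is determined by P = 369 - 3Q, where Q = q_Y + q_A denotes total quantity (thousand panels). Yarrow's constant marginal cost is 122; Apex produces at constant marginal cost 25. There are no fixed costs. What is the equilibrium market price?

172

Yarrow's profit: π_Y = (369 - 3Q)q_Y - (122q_Y). Setting ∂π_Y/∂q_Y = 0: 247 - 6q_Y - 3(q_A) = 0.
Apex's profit: π_A = (369 - 3Q)q_A - (25q_A). Setting ∂π_A/∂q_A = 0: 344 - 6q_A - 3(q_Y) = 0.
So q_Y = (247 - 3q_A)/6 and q_A = (344 - 3q_Y)/6.
Substituting one into the other gives q_Y = 50/3 and q_A = 49.
Total output Q = 197/3, so price P = 369 - 3·(197/3) = 172.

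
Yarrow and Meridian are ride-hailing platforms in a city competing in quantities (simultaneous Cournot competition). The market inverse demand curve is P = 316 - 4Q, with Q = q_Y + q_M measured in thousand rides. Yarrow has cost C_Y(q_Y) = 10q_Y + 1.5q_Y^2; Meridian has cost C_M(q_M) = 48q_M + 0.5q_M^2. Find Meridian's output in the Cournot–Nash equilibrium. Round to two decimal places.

Yarrow's profit: π_Y = (316 - 4Q)q_Y - (10q_Y + (3/2)q_Y²). Setting ∂π_Y/∂q_Y = 0: 306 - 11q_Y - 4(q_M) = 0.
Meridian's profit: π_M = (316 - 4Q)q_M - (48q_M + (1/2)q_M²). Setting ∂π_M/∂q_M = 0: 268 - 9q_M - 4(q_Y) = 0.
So q_Y = (306 - 4q_M)/11 and q_M = (268 - 4q_Y)/9.
Solving the pair: q_Y = 1682/83, q_M = 1724/83.

20.77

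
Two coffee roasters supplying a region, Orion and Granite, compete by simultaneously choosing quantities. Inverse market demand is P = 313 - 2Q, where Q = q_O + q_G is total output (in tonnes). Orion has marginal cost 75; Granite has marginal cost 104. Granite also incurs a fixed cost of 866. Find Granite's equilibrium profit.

Orion's profit: π_O = (313 - 2Q)q_O - (75q_O). Setting ∂π_O/∂q_O = 0: 238 - 4q_O - 2(q_G) = 0.
Granite's first-order condition: 209 - 4q_G - 2(q_O) = 0.
Best responses: q_O = (238 - 2q_G)/4, q_G = (209 - 2q_O)/4.
Solving the pair: q_O = 89/2, q_G = 30.
Price P = 313 - 2·(149/2) = 164.
Granite's profit: (164 - 104)·30 - 866 = 934.

934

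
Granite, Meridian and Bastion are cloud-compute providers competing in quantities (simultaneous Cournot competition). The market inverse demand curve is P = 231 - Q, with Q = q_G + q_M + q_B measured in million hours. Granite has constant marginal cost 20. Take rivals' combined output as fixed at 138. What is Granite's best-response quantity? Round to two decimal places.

With rivals' combined output fixed at 138, Granite's profit is π_G = (231 - 138 - q_G)q_G - (20q_G) = (93 - q_G)q_G - (20q_G).
∂π_G/∂q_G = 73 - 2q_G = 0, so q_G = 73/2.

36.50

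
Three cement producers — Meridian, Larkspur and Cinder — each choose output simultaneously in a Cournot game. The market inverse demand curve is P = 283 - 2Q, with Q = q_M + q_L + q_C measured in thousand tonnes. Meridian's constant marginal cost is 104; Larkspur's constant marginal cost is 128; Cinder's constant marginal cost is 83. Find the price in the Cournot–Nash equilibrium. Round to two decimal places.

149.50

Meridian's profit: π_M = (283 - 2Q)q_M - (104q_M). Setting ∂π_M/∂q_M = 0: 179 - 4q_M - 2(q_L + q_C) = 0.
Larkspur's profit: π_L = (283 - 2Q)q_L - (128q_L). Setting ∂π_L/∂q_L = 0: 155 - 4q_L - 2(q_M + q_C) = 0.
Cinder's first-order condition: 200 - 4q_C - 2(q_M + q_L) = 0.
Adding the 3 conditions: 534 − 4Q − 4Q = 0, i.e. Q = 267/4.
Back-substituting: q_M = (179 − 267/2)/2 = 91/4, q_L = (155 − 267/2)/2 = 43/4, q_C = (200 − 267/2)/2 = 133/4.
Total output Q = 267/4, so price P = 283 - 2·(267/4) = 299/2.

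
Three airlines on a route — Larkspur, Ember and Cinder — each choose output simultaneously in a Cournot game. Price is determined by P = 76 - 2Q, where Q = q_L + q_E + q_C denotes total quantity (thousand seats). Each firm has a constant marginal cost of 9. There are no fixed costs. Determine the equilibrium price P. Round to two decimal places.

Each firm earns π_i = (76 - 2Q)q_i - 9q_i.
Setting ∂π_i/∂q_i = 0 with rivals' quantities fixed: 67 - 4q_i - 2·Σ_{j≠i} q_j = 0.
With identical firms every q_j equals q_i, so Σ_{j≠i} q_j = 2q_i and 67 = 8q_i, giving q_i = 67/8.
Total output Q = 201/8, so price P = 76 - 2·(201/8) = 103/4.

25.75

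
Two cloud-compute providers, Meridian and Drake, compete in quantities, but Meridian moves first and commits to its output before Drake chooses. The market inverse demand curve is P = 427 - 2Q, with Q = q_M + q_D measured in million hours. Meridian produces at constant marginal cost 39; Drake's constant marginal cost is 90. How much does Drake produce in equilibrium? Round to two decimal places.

29.38

Solve by backward induction. Given q_M, the follower Drake maximises π_D = (427 - 2q_M - 2q_D)q_D - 90q_D.
Setting the follower's marginal profit to zero, 337 - 2q_M - 4q_D = 0, i.e. q_D = (337 - 2q_M)/4.
The leader anticipates this reaction. Substituting into P = 427 - 2Q gives P = 517/2 - q_M, so π_M = (517/2 - q_M)q_M - 39q_M.
Maximising: ∂π_M/∂q_M = 439/2 - 2q_M = 0, giving q_M = 439/4.
Then q_D = (337 - 2·(439/4))/4 = 235/8.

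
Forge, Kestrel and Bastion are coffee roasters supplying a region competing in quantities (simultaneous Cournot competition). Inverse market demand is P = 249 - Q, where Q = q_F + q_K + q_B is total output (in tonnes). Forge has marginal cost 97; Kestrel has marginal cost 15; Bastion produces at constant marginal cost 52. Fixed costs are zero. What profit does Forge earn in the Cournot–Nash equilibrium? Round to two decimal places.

Forge's profit: π_F = (249 - Q)q_F - (97q_F). Setting ∂π_F/∂q_F = 0: 152 - 2q_F - (q_K + q_B) = 0.
Kestrel's profit: π_K = (249 - Q)q_K - (15q_K). Setting ∂π_K/∂q_K = 0: 234 - 2q_K - (q_F + q_B) = 0.
Bastion's first-order condition: 197 - 2q_B - (q_F + q_K) = 0.
Summing all 3 equations gives 583 − 4Q = 0, hence Q = 583/4.
Back-substituting: q_F = (152 − 583/4) = 25/4, q_K = (234 − 583/4) = 353/4, q_B = (197 − 583/4) = 205/4.
Price P = 249 - 583/4 = 413/4.
Forge's profit: (413/4 - 97)·(25/4) = 625/16.

39.06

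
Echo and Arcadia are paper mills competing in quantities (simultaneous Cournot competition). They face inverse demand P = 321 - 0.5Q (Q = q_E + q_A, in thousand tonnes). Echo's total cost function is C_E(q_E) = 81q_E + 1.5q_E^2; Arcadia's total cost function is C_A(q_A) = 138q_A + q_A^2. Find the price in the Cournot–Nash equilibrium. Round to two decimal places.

Echo's profit: π_E = (321 - 0.5Q)q_E - (81q_E + (3/2)q_E²). Setting ∂π_E/∂q_E = 0: 240 - 4q_E - (1/2)(q_A) = 0.
Arcadia's profit: π_A = (321 - 0.5Q)q_A - (138q_A + q_A²). Setting ∂π_A/∂q_A = 0: 183 - 3q_A - (1/2)(q_E) = 0.
Best responses: q_E = (240 - (1/2)q_A)/4, q_A = (183 - (1/2)q_E)/3.
Substituting one into the other gives q_E = 53.4894 and q_A = 52.0851.
Total output Q = 105.5745, so price P = 321 - (1/2)·105.5745 = 268.2128.

268.21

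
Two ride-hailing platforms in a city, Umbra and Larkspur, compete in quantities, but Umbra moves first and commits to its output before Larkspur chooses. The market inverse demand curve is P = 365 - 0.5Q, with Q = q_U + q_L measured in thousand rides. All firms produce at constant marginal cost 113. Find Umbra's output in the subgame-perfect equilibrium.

252

The follower Larkspur best-responds to any q_U: π_L = (365 - 0.5Q)q_L - 113q_L.
Setting the follower's marginal profit to zero, 252 - (1/2)q_U - q_L = 0, i.e. q_L = (252 - (1/2)q_U).
Umbra substitutes q_L(q_U) into its own profit: π_U = q_U(365 - (1/2)q_U - (252 - (1/2)q_U)/2) - 113q_U = (239 - (1/4)q_U)q_U - 113q_U.
Leader FOC: 126 - (1/2)q_U = 0, so q_U = 252.
Then q_L = (252 - (1/2)·252) = 126.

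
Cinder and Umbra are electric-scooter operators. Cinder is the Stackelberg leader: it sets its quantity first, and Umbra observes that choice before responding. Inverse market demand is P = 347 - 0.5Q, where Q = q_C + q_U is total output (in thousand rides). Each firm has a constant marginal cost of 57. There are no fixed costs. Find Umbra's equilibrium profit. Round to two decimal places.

Solve by backward induction. Given q_C, the follower Umbra maximises π_U = (347 - (1/2)q_C - (1/2)q_U)q_U - 57q_U.
Setting the follower's marginal profit to zero, 290 - (1/2)q_C - q_U = 0, i.e. q_U = (290 - (1/2)q_C).
Cinder substitutes q_U(q_C) into its own profit: π_C = q_C(347 - (1/2)q_C - (290 - (1/2)q_C)/2) - 57q_C = (202 - (1/4)q_C)q_C - 57q_C.
Maximising: ∂π_C/∂q_C = 145 - (1/2)q_C = 0, giving q_C = 290.
Then q_U = (290 - (1/2)·290) = 145.
Price P = 347 - (1/2)·435 = 259/2.
Umbra's profit: (259/2 - 57)·145 = 10512.5000.

10512.50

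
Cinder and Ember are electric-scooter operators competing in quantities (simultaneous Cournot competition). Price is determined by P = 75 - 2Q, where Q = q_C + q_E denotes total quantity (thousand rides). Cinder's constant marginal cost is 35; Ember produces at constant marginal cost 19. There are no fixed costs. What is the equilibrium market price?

43

Cinder's profit: π_C = (75 - 2Q)q_C - (35q_C). Setting ∂π_C/∂q_C = 0: 40 - 4q_C - 2(q_E) = 0.
Ember's first-order condition: 56 - 4q_E - 2(q_C) = 0.
So q_C = (40 - 2q_E)/4 and q_E = (56 - 2q_C)/4.
Solving the pair: q_C = 4, q_E = 12.
Total output Q = 16, so price P = 75 - 2·16 = 43.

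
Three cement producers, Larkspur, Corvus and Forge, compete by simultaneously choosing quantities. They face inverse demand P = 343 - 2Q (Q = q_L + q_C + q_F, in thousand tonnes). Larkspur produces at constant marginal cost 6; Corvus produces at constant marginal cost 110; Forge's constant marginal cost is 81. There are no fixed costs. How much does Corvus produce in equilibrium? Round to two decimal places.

12.50

Larkspur's profit: π_L = (343 - 2Q)q_L - (6q_L). Setting ∂π_L/∂q_L = 0: 337 - 4q_L - 2(q_C + q_F) = 0.
Corvus's first-order condition: 233 - 4q_C - 2(q_L + q_F) = 0.
Forge's profit: π_F = (343 - 2Q)q_F - (81q_F). Setting ∂π_F/∂q_F = 0: 262 - 4q_F - 2(q_L + q_C) = 0.
Summing all 3 equations gives 832 − 8Q = 0, hence Q = 104.
Back-substituting: q_L = (337 − 208)/2 = 129/2, q_C = (233 − 208)/2 = 25/2, q_F = (262 − 208)/2 = 27.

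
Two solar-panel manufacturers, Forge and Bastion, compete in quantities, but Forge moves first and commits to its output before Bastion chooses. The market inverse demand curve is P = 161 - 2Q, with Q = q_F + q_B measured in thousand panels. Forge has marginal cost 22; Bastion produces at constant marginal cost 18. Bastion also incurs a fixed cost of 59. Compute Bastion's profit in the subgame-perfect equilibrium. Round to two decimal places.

653.53

The follower Bastion best-responds to any q_F: π_B = (161 - 2Q)q_B - 18q_B.
Follower FOC: 143 - 2q_F - 4q_B = 0, so q_B(q_F) = (143 - 2q_F)/4.
The leader anticipates this reaction. Substituting into P = 161 - 2Q gives P = 179/2 - q_F, so π_F = (179/2 - q_F)q_F - 22q_F.
Leader FOC: 135/2 - 2q_F = 0, so q_F = 135/4.
Then q_B = (143 - 2·(135/4))/4 = 151/8.
Price P = 161 - 2·(421/8) = 223/4.
Bastion's profit: (223/4 - 18)·(151/8) - 59 = 653.5313.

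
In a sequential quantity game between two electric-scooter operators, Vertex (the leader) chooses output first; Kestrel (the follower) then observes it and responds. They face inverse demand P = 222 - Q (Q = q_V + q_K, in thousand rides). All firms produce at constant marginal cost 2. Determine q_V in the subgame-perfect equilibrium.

110

Solve by backward induction. Given q_V, the follower Kestrel maximises π_K = (222 - q_V - q_K)q_K - 2q_K.
∂π_K/∂q_K = 220 - q_V - 2q_K = 0 gives the reaction function q_K = (220 - q_V)/2.
The leader anticipates this reaction. Substituting into P = 222 - Q gives P = 112 - (1/2)q_V, so π_V = (112 - (1/2)q_V)q_V - 2q_V.
The leader's first-order condition 110 - q_V = 0 yields q_V = 110.
Then q_K = (220 - 110)/2 = 55.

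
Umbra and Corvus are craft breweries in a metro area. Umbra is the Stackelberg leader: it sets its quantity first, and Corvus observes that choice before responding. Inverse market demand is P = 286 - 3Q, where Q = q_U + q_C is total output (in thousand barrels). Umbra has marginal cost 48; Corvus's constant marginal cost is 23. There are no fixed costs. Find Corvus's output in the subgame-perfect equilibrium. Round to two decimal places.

26.08

Solve by backward induction. Given q_U, the follower Corvus maximises π_C = (286 - 3q_U - 3q_C)q_C - 23q_C.
∂π_C/∂q_C = 263 - 3q_U - 6q_C = 0 gives the reaction function q_C = (263 - 3q_U)/6.
The leader anticipates this reaction. Substituting into P = 286 - 3Q gives P = 309/2 - (3/2)q_U, so π_U = (309/2 - (3/2)q_U)q_U - 48q_U.
The leader's first-order condition 213/2 - 3q_U = 0 yields q_U = 71/2.
Then q_C = (263 - 3·(71/2))/6 = 313/12.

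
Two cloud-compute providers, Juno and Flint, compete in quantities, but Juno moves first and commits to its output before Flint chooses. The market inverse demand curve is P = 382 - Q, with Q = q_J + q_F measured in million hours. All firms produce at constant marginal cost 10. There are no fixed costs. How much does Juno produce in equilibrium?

The follower Flint best-responds to any q_J: π_F = (382 - Q)q_F - 10q_F.
Setting the follower's marginal profit to zero, 372 - q_J - 2q_F = 0, i.e. q_F = (372 - q_J)/2.
Juno substitutes q_F(q_J) into its own profit: π_J = q_J(382 - q_J - (372 - q_J)/2) - 10q_J = (196 - (1/2)q_J)q_J - 10q_J.
The leader's first-order condition 186 - q_J = 0 yields q_J = 186.
Then q_F = (372 - 186)/2 = 93.

186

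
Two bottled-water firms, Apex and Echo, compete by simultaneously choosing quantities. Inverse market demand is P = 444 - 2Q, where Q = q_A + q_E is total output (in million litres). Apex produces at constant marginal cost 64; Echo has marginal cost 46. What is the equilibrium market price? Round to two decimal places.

184.67

Apex's profit: π_A = (444 - 2Q)q_A - (64q_A). Setting ∂π_A/∂q_A = 0: 380 - 4q_A - 2(q_E) = 0.
Echo's first-order condition: 398 - 4q_E - 2(q_A) = 0.
So q_A = (380 - 2q_E)/4 and q_E = (398 - 2q_A)/4.
Substituting one into the other gives q_A = 181/3 and q_E = 208/3.
Total output Q = 389/3, so price P = 444 - 2·(389/3) = 554/3.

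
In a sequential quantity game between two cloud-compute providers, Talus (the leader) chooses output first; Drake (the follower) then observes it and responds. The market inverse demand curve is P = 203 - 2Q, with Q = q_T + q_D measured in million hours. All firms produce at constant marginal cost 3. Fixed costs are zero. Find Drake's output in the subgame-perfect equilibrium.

25

Solve by backward induction. Given q_T, the follower Drake maximises π_D = (203 - 2q_T - 2q_D)q_D - 3q_D.
∂π_D/∂q_D = 200 - 2q_T - 4q_D = 0 gives the reaction function q_D = (200 - 2q_T)/4.
The leader anticipates this reaction. Substituting into P = 203 - 2Q gives P = 103 - q_T, so π_T = (103 - q_T)q_T - 3q_T.
The leader's first-order condition 100 - 2q_T = 0 yields q_T = 50.
Then q_D = (200 - 2·50)/4 = 25.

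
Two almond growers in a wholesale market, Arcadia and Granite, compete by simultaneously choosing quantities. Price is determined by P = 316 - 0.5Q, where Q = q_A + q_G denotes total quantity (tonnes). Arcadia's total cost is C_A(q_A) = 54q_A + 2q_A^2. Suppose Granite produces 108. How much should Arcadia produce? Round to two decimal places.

41.60

With the rival's output fixed at 108, Arcadia's profit is π_A = (316 - (1/2)·108 - (1/2)q_A)q_A - (54q_A + 2q_A²) = (262 - (1/2)q_A)q_A - (54q_A + 2q_A²).
∂π_A/∂q_A = 208 - 5q_A = 0, so q_A = 208/5.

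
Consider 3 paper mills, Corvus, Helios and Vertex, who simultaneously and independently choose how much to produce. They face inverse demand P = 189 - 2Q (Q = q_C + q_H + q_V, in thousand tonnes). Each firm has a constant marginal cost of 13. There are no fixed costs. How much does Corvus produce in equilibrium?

A representative firm's profit is π_i = q_i(189 - 2Q) - 13q_i.
Setting ∂π_i/∂q_i = 0 with rivals' quantities fixed: 176 - 4q_i - 2·Σ_{j≠i} q_j = 0.
By symmetry each firm produces the same amount; substituting Σ_{j≠i} q_j = 2q_i yields q_i = 176/8 = 22.

22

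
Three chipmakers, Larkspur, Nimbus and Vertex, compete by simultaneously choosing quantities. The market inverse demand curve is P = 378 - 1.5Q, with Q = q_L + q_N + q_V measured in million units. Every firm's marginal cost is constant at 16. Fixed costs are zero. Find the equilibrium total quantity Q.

Each firm earns π_i = (378 - 1.5Q)q_i - 16q_i.
Setting ∂π_i/∂q_i = 0 with rivals' quantities fixed: 362 - 3q_i - (3/2)·Σ_{j≠i} q_j = 0.
By symmetry each firm produces the same amount; substituting Σ_{j≠i} q_j = 2q_i yields q_i = 362/6 = 181/3.
Total output Q = 181/3 + 181/3 + 181/3 = 181.

181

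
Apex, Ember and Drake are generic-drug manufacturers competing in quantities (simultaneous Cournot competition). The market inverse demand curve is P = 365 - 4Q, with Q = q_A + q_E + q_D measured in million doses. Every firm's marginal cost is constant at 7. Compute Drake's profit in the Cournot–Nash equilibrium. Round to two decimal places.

Each firm earns π_i = (365 - 4Q)q_i - 7q_i.
First-order condition (treating rivals' output as given): 358 - 8q_i - 4·Σ_{j≠i} q_j = 0.
By symmetry each firm produces the same amount; substituting Σ_{j≠i} q_j = 2q_i yields q_i = 358/16 = 179/8.
Price P = 365 - 4·(537/8) = 193/2.
Drake's profit: (193/2 - 7)·(179/8) = 2002.5625.

2002.56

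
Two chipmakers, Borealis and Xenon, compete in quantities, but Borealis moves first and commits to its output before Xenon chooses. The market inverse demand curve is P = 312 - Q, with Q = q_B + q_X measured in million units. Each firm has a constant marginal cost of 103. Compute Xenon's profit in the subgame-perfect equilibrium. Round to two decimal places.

Solve by backward induction. Given q_B, the follower Xenon maximises π_X = (312 - q_B - q_X)q_X - 103q_X.
Follower FOC: 209 - q_B - 2q_X = 0, so q_X(q_B) = (209 - q_B)/2.
The leader anticipates this reaction. Substituting into P = 312 - Q gives P = 415/2 - (1/2)q_B, so π_B = (415/2 - (1/2)q_B)q_B - 103q_B.
Maximising: ∂π_B/∂q_B = 209/2 - q_B = 0, giving q_B = 209/2.
Then q_X = (209 - 209/2)/2 = 209/4.
Price P = 312 - 627/4 = 621/4.
Xenon's profit: (621/4 - 103)·(209/4) = 2730.0625.

2730.06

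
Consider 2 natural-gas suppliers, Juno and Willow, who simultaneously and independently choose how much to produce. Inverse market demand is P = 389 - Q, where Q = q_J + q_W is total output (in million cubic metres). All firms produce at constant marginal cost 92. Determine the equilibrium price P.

191

A representative firm's profit is π_i = q_i(389 - Q) - 92q_i.
Setting ∂π_i/∂q_i = 0 with rivals' quantities fixed: 297 - 2q_i - q_j = 0.
By symmetry each firm produces the same amount; substituting q_j = q_i yields q_i = 297/3 = 99.
Total output Q = 198, so price P = 389 - 198 = 191.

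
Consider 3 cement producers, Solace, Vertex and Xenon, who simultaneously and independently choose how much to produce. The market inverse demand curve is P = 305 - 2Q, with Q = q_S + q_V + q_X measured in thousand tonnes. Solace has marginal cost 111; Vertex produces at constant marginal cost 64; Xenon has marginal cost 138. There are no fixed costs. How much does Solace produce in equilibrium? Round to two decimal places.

Solace's profit: π_S = (305 - 2Q)q_S - (111q_S). Setting ∂π_S/∂q_S = 0: 194 - 4q_S - 2(q_V + q_X) = 0.
Vertex's first-order condition: 241 - 4q_V - 2(q_S + q_X) = 0.
Xenon's profit: π_X = (305 - 2Q)q_X - (138q_X). Setting ∂π_X/∂q_X = 0: 167 - 4q_X - 2(q_S + q_V) = 0.
Adding the 3 conditions: 602 − 4Q − 4Q = 0, i.e. Q = 301/4.
Back-substituting: q_S = (194 − 301/2)/2 = 87/4, q_V = (241 − 301/2)/2 = 181/4, q_X = (167 − 301/2)/2 = 33/4.

21.75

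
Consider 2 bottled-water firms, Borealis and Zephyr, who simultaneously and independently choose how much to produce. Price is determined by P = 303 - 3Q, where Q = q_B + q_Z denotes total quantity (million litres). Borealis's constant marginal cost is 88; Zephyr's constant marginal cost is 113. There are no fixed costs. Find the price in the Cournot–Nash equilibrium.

Borealis's profit: π_B = (303 - 3Q)q_B - (88q_B). Setting ∂π_B/∂q_B = 0: 215 - 6q_B - 3(q_Z) = 0.
Zephyr's profit: π_Z = (303 - 3Q)q_Z - (113q_Z). Setting ∂π_Z/∂q_Z = 0: 190 - 6q_Z - 3(q_B) = 0.
So q_B = (215 - 3q_Z)/6 and q_Z = (190 - 3q_B)/6.
Substituting one into the other gives q_B = 80/3 and q_Z = 55/3.
Total output Q = 45, so price P = 303 - 3·45 = 168.

168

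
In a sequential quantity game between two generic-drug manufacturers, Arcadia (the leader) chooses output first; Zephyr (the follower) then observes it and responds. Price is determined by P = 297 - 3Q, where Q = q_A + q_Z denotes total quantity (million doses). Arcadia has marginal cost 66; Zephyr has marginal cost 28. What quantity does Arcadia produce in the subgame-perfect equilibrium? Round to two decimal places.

Solve by backward induction. Given q_A, the follower Zephyr maximises π_Z = (297 - 3q_A - 3q_Z)q_Z - 28q_Z.
Follower FOC: 269 - 3q_A - 6q_Z = 0, so q_Z(q_A) = (269 - 3q_A)/6.
Arcadia substitutes q_Z(q_A) into its own profit: π_A = q_A(297 - 3q_A - (269 - 3q_A)/2) - 66q_A = (325/2 - (3/2)q_A)q_A - 66q_A.
The leader's first-order condition 193/2 - 3q_A = 0 yields q_A = 193/6.
Then q_Z = (269 - 3·(193/6))/6 = 115/4.

32.17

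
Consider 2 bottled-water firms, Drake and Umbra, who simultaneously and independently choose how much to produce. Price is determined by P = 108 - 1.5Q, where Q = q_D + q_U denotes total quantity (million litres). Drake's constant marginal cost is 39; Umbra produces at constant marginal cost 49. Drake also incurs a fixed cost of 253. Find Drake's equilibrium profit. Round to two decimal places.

209.30

Drake's profit: π_D = (108 - 1.5Q)q_D - (39q_D). Setting ∂π_D/∂q_D = 0: 69 - 3q_D - (3/2)(q_U) = 0.
Umbra's profit: π_U = (108 - 1.5Q)q_U - (49q_U). Setting ∂π_U/∂q_U = 0: 59 - 3q_U - (3/2)(q_D) = 0.
So q_D = (69 - (3/2)q_U)/3 and q_U = (59 - (3/2)q_D)/3.
Substituting one into the other gives q_D = 158/9 and q_U = 98/9.
Price P = 108 - (3/2)·(256/9) = 196/3.
Drake's profit: (196/3 - 39)·(158/9) - 253 = 209.2963.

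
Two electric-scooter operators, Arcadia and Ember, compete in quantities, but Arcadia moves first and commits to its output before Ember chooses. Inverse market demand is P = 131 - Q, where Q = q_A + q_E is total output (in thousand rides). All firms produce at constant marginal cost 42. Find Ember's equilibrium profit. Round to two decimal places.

495.06

The follower Ember best-responds to any q_A: π_E = (131 - Q)q_E - 42q_E.
Follower FOC: 89 - q_A - 2q_E = 0, so q_E(q_A) = (89 - q_A)/2.
Arcadia substitutes q_E(q_A) into its own profit: π_A = q_A(131 - q_A - (89 - q_A)/2) - 42q_A = (173/2 - (1/2)q_A)q_A - 42q_A.
Maximising: ∂π_A/∂q_A = 89/2 - q_A = 0, giving q_A = 89/2.
Then q_E = (89 - 89/2)/2 = 89/4.
Price P = 131 - 267/4 = 257/4.
Ember's profit: (257/4 - 42)·(89/4) = 495.0625.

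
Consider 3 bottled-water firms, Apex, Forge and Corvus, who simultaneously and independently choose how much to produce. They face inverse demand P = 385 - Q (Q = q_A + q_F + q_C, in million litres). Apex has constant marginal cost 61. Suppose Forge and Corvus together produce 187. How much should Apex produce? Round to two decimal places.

With rivals' combined output fixed at 187, Apex's profit is π_A = (385 - 187 - q_A)q_A - (61q_A) = (198 - q_A)q_A - (61q_A).
∂π_A/∂q_A = 137 - 2q_A = 0, so q_A = 137/2.

68.50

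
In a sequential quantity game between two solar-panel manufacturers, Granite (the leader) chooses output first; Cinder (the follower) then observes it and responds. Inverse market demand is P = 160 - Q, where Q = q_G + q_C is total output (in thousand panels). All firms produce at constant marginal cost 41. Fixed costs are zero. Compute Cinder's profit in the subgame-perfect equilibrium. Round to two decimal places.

885.06

Solve by backward induction. Given q_G, the follower Cinder maximises π_C = (160 - q_G - q_C)q_C - 41q_C.
∂π_C/∂q_C = 119 - q_G - 2q_C = 0 gives the reaction function q_C = (119 - q_G)/2.
The leader anticipates this reaction. Substituting into P = 160 - Q gives P = 201/2 - (1/2)q_G, so π_G = (201/2 - (1/2)q_G)q_G - 41q_G.
Maximising: ∂π_G/∂q_G = 119/2 - q_G = 0, giving q_G = 119/2.
Then q_C = (119 - 119/2)/2 = 119/4.
Price P = 160 - 357/4 = 283/4.
Cinder's profit: (283/4 - 41)·(119/4) = 885.0625.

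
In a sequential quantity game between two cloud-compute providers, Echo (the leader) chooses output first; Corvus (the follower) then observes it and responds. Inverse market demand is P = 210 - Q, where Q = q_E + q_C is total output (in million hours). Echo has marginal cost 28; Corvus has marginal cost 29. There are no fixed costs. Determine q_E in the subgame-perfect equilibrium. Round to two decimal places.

91.50

The follower Corvus best-responds to any q_E: π_C = (210 - Q)q_C - 29q_C.
∂π_C/∂q_C = 181 - q_E - 2q_C = 0 gives the reaction function q_C = (181 - q_E)/2.
The leader anticipates this reaction. Substituting into P = 210 - Q gives P = 239/2 - (1/2)q_E, so π_E = (239/2 - (1/2)q_E)q_E - 28q_E.
Maximising: ∂π_E/∂q_E = 183/2 - q_E = 0, giving q_E = 183/2.
Then q_C = (181 - 183/2)/2 = 179/4.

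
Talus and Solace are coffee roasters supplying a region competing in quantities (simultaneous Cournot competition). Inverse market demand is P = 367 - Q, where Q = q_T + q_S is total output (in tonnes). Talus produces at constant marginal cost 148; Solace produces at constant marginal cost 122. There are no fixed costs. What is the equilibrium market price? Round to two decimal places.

212.33

Talus's profit: π_T = (367 - Q)q_T - (148q_T). Setting ∂π_T/∂q_T = 0: 219 - 2q_T - (q_S) = 0.
Solace's first-order condition: 245 - 2q_S - (q_T) = 0.
So q_T = (219 - q_S)/2 and q_S = (245 - q_T)/2.
Substituting one into the other gives q_T = 193/3 and q_S = 271/3.
Total output Q = 464/3, so price P = 367 - 464/3 = 637/3.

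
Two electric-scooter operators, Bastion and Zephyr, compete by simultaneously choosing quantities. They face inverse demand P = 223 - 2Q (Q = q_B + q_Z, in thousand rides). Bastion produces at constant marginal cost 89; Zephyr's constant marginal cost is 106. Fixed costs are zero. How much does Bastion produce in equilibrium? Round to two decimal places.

25.17

Bastion's profit: π_B = (223 - 2Q)q_B - (89q_B). Setting ∂π_B/∂q_B = 0: 134 - 4q_B - 2(q_Z) = 0.
Zephyr's first-order condition: 117 - 4q_Z - 2(q_B) = 0.
Best responses: q_B = (134 - 2q_Z)/4, q_Z = (117 - 2q_B)/4.
Substituting one into the other gives q_B = 151/6 and q_Z = 50/3.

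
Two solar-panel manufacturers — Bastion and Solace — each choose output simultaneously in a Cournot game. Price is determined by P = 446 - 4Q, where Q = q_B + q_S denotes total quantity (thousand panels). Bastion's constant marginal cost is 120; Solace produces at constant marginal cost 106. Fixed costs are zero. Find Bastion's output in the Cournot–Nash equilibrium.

26

Bastion's profit: π_B = (446 - 4Q)q_B - (120q_B). Setting ∂π_B/∂q_B = 0: 326 - 8q_B - 4(q_S) = 0.
Solace's first-order condition: 340 - 8q_S - 4(q_B) = 0.
Best responses: q_B = (326 - 4q_S)/8, q_S = (340 - 4q_B)/8.
Substituting one into the other gives q_B = 26 and q_S = 59/2.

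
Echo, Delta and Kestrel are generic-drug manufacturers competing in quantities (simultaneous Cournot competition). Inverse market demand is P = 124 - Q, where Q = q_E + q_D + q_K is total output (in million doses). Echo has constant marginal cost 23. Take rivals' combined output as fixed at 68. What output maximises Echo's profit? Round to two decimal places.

16.50

With rivals' combined output fixed at 68, Echo's profit is π_E = (124 - 68 - q_E)q_E - (23q_E) = (56 - q_E)q_E - (23q_E).
∂π_E/∂q_E = 33 - 2q_E = 0, so q_E = 33/2.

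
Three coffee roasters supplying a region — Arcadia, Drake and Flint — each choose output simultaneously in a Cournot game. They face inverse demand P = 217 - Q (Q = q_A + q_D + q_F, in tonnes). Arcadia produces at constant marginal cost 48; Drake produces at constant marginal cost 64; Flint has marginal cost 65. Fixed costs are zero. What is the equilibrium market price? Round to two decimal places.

Arcadia's profit: π_A = (217 - Q)q_A - (48q_A). Setting ∂π_A/∂q_A = 0: 169 - 2q_A - (q_D + q_F) = 0.
Drake's first-order condition: 153 - 2q_D - (q_A + q_F) = 0.
Flint's first-order condition: 152 - 2q_F - (q_A + q_D) = 0.
Adding the 3 first-order conditions: 474 − 4Q = 0, so Q = 237/2.
Back-substituting: q_A = (169 − 237/2) = 101/2, q_D = (153 − 237/2) = 69/2, q_F = (152 − 237/2) = 67/2.
Total output Q = 237/2, so price P = 217 - 237/2 = 197/2.

98.50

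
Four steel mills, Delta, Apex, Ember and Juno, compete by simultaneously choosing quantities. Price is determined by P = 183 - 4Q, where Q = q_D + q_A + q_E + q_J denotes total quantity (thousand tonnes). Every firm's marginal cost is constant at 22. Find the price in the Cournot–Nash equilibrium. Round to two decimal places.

54.20

Each firm earns π_i = (183 - 4Q)q_i - 22q_i.
First-order condition (treating rivals' output as given): 161 - 8q_i - 4·Σ_{j≠i} q_j = 0.
With identical firms every q_j equals q_i, so Σ_{j≠i} q_j = 3q_i and 161 = 20q_i, giving q_i = 161/20.
Total output Q = 161/5, so price P = 183 - 4·(161/5) = 271/5.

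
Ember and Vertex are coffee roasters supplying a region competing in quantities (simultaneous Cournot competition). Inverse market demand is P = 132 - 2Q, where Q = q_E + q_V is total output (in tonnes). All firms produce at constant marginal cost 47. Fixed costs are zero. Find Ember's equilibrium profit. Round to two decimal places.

Each firm earns π_i = (132 - 2Q)q_i - 47q_i.
Setting ∂π_i/∂q_i = 0 with rivals' quantities fixed: 85 - 4q_i - 2q_j = 0.
By symmetry each firm produces the same amount; substituting q_j = q_i yields q_i = 85/6.
Price P = 132 - 2·(85/3) = 226/3.
Ember's profit: (226/3 - 47)·(85/6) = 401.3889.

401.39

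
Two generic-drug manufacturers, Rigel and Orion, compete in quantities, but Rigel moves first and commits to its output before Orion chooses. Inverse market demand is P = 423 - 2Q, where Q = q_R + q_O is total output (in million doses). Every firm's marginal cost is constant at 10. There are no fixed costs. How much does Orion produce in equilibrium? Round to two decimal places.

51.63

Solve by backward induction. Given q_R, the follower Orion maximises π_O = (423 - 2q_R - 2q_O)q_O - 10q_O.
Setting the follower's marginal profit to zero, 413 - 2q_R - 4q_O = 0, i.e. q_O = (413 - 2q_R)/4.
Rigel substitutes q_O(q_R) into its own profit: π_R = q_R(423 - 2q_R - (413 - 2q_R)/2) - 10q_R = (433/2 - q_R)q_R - 10q_R.
Maximising: ∂π_R/∂q_R = 413/2 - 2q_R = 0, giving q_R = 413/4.
Then q_O = (413 - 2·(413/4))/4 = 413/8.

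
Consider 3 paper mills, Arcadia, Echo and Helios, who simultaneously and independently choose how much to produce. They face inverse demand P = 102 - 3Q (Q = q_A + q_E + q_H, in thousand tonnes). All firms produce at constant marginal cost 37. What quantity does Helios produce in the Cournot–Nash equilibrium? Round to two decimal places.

A representative firm's profit is π_i = q_i(102 - 3Q) - 37q_i.
Setting ∂π_i/∂q_i = 0 with rivals' quantities fixed: 65 - 6q_i - 3·Σ_{j≠i} q_j = 0.
With identical firms every q_j equals q_i, so Σ_{j≠i} q_j = 2q_i and 65 = 12q_i, giving q_i = 65/12.

5.42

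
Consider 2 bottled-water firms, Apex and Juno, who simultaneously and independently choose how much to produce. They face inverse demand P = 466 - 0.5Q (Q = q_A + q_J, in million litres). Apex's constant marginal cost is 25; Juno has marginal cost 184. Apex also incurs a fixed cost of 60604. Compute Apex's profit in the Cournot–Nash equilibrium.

19396

Apex's profit: π_A = (466 - 0.5Q)q_A - (25q_A). Setting ∂π_A/∂q_A = 0: 441 - q_A - (1/2)(q_J) = 0.
Juno's first-order condition: 282 - q_J - (1/2)(q_A) = 0.
Rearranging gives the reaction functions q_A = (441 - (1/2)q_J) and q_J = (282 - (1/2)q_A).
Solving the pair: q_A = 400, q_J = 82.
Price P = 466 - (1/2)·482 = 225.
Apex's profit: (225 - 25)·400 - 60604 = 19396.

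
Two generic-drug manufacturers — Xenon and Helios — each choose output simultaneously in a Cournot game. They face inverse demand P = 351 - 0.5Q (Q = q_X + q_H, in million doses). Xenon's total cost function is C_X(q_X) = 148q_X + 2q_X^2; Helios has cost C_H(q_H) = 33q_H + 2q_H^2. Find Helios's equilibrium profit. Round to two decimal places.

9042.47

Xenon's profit: π_X = (351 - 0.5Q)q_X - (148q_X + 2q_X²). Setting ∂π_X/∂q_X = 0: 203 - 5q_X - (1/2)(q_H) = 0.
Helios's first-order condition: 318 - 5q_H - (1/2)(q_X) = 0.
Best responses: q_X = (203 - (1/2)q_H)/5, q_H = (318 - (1/2)q_X)/5.
Solving the pair: q_X = 34.5859, q_H = 60.1414.
Price P = 351 - (1/2)·(1042/11) = 303.6364.
Helios's profit: 303.6364·60.1414 - 33·60.1414 - 2·60.1414² = 9042.4742.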